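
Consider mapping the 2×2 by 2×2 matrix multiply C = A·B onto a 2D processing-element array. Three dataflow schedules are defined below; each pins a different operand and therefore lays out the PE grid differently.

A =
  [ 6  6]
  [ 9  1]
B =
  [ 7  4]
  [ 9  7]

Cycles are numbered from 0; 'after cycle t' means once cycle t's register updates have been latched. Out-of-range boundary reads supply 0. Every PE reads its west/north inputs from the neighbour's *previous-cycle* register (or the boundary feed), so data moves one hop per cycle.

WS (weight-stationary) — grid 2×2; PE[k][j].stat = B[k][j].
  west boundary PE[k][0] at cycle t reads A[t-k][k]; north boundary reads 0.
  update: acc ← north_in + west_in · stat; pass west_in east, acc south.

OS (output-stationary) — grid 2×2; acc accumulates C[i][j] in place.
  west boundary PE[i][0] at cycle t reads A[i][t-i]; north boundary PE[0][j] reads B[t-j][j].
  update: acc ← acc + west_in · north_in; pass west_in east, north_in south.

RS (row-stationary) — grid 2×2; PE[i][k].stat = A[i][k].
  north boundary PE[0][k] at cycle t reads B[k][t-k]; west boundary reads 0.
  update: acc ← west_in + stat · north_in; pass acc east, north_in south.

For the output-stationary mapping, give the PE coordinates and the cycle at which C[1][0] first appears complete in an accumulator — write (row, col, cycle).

OS: C[1][0] accumulates in PE[1][0]:
  [0] (1,0) acc=0 (h:0 v:0)
  [1] (1,0) acc=63 (h:9 v:7)
  [2] (1,0) acc=72 (h:1 v:9)

(row, col, cycle) = (1, 0, 2)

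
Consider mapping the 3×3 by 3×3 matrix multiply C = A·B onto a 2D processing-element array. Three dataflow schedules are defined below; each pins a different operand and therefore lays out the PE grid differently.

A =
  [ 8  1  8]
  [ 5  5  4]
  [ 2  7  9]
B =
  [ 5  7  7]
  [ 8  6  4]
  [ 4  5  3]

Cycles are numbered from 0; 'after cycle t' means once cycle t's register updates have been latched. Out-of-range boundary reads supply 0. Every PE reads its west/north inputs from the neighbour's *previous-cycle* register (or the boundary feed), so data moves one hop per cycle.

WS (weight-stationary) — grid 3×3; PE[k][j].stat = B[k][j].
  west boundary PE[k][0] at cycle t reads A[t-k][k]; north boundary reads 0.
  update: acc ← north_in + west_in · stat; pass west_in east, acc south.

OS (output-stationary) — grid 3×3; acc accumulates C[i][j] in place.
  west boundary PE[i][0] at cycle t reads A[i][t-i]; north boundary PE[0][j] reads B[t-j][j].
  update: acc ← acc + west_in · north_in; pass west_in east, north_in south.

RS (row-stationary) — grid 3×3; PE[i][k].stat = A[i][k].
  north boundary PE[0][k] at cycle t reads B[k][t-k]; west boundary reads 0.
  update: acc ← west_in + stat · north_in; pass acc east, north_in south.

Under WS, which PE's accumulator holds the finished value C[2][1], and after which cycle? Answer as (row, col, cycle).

WS — PE[2][1] is where C[2][1] collects:
  c0 r2c1: 0 / 0 / 0
  c1 r2c1: 0 / 0 / 0
  c2 r2c1: 0 / 0 / 0
  c3 r2c1: 102 / 8 / 102
  c4 r2c1: 85 / 4 / 85
  c5 r2c1: 101 / 9 / 101

(row, col, cycle) = (2, 1, 5)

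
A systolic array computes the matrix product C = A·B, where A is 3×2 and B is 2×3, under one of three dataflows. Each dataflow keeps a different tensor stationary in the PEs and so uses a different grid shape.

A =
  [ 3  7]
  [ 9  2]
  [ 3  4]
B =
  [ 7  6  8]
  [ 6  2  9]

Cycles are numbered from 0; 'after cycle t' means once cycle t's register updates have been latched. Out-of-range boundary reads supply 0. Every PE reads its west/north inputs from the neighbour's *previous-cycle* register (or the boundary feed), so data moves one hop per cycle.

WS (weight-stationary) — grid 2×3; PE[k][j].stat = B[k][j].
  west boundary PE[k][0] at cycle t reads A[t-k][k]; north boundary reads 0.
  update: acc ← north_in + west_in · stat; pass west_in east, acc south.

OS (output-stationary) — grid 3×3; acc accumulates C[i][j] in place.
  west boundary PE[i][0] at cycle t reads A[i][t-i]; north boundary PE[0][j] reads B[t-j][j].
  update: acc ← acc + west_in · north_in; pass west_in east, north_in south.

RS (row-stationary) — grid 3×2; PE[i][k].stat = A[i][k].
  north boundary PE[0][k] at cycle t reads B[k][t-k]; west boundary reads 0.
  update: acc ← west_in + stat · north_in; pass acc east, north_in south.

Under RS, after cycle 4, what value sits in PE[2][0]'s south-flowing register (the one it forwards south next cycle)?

register = 8

RS 3×2: PE[2][0] cycle-by-cycle (with neighbour feeds):
  c0 r1c0: 0 / 0 / 0
  c0 r2c0: 0 / 0 / 0
  c1 r1c0: 63 / 63 / 7
  c1 r2c0: 0 / 0 / 0
  c2 r1c0: 54 / 54 / 6
  c2 r2c0: 21 / 21 / 7
  c3 r1c0: 72 / 72 / 8
  c3 r2c0: 18 / 18 / 6
  c4 r1c0: 0 / 0 / 0
  c4 r2c0: 24 / 24 / 8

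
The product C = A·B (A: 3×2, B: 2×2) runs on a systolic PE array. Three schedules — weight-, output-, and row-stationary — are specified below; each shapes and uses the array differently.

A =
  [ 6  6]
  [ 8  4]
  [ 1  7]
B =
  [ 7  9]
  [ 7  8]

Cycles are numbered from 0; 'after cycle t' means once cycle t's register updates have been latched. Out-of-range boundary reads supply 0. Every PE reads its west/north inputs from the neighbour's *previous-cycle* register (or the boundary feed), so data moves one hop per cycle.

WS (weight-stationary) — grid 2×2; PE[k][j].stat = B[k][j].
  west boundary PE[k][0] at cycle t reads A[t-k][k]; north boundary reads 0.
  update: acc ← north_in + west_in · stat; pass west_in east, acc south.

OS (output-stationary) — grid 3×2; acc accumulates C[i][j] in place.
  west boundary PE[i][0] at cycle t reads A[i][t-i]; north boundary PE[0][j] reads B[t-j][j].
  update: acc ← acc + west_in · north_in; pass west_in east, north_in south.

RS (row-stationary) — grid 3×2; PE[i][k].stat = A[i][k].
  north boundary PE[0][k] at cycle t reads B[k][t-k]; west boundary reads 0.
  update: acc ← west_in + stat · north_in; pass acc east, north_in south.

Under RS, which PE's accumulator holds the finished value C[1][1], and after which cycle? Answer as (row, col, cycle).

(row, col, cycle) = (1, 1, 3)

RS — PE[1][1] is where C[1][1] collects:
  [0] (1,1) acc=0 (h:0 v:0)
  [1] (1,1) acc=0 (h:0 v:0)
  [2] (1,1) acc=84 (h:84 v:7)
  [3] (1,1) acc=104 (h:104 v:8)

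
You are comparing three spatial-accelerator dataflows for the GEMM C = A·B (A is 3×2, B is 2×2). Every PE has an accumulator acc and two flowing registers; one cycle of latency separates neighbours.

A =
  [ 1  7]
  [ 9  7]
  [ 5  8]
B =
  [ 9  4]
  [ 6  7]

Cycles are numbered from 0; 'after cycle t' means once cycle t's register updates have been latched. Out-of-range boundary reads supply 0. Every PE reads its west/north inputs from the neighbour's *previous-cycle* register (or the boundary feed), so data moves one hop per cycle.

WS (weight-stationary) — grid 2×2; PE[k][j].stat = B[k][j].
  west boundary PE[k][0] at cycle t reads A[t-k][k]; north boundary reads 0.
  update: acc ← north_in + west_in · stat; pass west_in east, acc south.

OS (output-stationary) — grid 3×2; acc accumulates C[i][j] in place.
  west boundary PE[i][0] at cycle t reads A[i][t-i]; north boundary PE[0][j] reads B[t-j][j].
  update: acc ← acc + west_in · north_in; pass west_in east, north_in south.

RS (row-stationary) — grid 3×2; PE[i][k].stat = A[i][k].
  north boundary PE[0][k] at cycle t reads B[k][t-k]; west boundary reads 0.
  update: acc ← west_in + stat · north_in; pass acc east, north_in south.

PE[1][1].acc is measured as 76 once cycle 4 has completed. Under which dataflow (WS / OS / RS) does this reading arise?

WS (2×2 grid), PE[1][1]:
  [0] (1,1) acc=0 (h:0 v:0)
  [1] (1,1) acc=0 (h:0 v:0)
  [2] (1,1) acc=53 (h:7 v:53)
  [3] (1,1) acc=85 (h:7 v:85)
  [4] (1,1) acc=76 (h:8 v:76)
OS (3×2 grid), PE[1][1]:
  [0] (1,1) acc=0 (h:0 v:0)
  [1] (1,1) acc=0 (h:0 v:0)
  [2] (1,1) acc=36 (h:9 v:4)
  [3] (1,1) acc=85 (h:7 v:7)
  [4] (1,1) acc=85 (h:0 v:0)
RS (3×2 grid), PE[1][1]:
  [0] (1,1) acc=0 (h:0 v:0)
  [1] (1,1) acc=0 (h:0 v:0)
  [2] (1,1) acc=123 (h:123 v:6)
  [3] (1,1) acc=85 (h:85 v:7)
  [4] (1,1) acc=0 (h:0 v:0)

dataflow = WS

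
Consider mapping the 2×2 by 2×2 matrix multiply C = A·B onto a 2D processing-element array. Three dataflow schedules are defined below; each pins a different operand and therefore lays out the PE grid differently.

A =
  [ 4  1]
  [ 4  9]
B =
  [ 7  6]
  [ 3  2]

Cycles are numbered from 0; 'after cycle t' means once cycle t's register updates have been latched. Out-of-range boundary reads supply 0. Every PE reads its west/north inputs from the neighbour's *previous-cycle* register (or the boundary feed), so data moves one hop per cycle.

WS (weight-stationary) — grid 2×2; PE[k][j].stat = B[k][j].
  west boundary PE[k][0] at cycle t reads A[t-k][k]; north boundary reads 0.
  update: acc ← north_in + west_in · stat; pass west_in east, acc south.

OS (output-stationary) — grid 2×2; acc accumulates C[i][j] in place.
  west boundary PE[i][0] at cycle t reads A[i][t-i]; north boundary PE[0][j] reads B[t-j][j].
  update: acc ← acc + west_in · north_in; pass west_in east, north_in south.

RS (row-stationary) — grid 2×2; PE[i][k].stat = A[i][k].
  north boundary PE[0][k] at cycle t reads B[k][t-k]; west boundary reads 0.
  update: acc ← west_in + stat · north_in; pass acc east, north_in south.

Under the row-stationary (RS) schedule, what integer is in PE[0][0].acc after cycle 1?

RS 2×2: PE[0][0] cycle-by-cycle (with neighbour feeds):
  t=0 PE[0][0]: acc=28 h=28 v=7
  t=1 PE[0][0]: acc=24 h=24 v=6

PE[0][0].acc = 24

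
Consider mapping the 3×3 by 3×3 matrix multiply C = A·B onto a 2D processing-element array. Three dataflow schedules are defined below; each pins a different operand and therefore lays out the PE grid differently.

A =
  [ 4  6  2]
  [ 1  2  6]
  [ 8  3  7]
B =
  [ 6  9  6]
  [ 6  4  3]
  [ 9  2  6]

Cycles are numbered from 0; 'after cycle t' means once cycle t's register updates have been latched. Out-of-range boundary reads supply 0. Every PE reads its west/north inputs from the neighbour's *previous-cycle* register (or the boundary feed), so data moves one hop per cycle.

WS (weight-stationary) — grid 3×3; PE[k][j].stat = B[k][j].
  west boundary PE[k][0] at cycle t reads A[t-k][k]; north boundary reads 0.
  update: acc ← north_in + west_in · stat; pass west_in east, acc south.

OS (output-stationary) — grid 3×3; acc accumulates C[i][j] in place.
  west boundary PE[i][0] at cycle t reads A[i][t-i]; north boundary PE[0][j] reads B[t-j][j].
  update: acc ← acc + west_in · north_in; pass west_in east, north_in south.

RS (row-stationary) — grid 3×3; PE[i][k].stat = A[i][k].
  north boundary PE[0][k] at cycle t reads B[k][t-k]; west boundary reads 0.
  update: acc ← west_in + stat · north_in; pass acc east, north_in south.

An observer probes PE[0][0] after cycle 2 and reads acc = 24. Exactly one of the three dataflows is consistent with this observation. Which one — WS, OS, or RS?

dataflow = RS

WS [3×3] PE[0][0] across cycles:
  t=0 PE[0][0]: acc=24 h=4 v=24
  t=1 PE[0][0]: acc=6 h=1 v=6
  t=2 PE[0][0]: acc=48 h=8 v=48
OS [3×3] PE[0][0] across cycles:
  t=0 PE[0][0]: acc=24 h=4 v=6
  t=1 PE[0][0]: acc=60 h=6 v=6
  t=2 PE[0][0]: acc=78 h=2 v=9
RS [3×3] PE[0][0] across cycles:
  t=0 PE[0][0]: acc=24 h=24 v=6
  t=1 PE[0][0]: acc=36 h=36 v=9
  t=2 PE[0][0]: acc=24 h=24 v=6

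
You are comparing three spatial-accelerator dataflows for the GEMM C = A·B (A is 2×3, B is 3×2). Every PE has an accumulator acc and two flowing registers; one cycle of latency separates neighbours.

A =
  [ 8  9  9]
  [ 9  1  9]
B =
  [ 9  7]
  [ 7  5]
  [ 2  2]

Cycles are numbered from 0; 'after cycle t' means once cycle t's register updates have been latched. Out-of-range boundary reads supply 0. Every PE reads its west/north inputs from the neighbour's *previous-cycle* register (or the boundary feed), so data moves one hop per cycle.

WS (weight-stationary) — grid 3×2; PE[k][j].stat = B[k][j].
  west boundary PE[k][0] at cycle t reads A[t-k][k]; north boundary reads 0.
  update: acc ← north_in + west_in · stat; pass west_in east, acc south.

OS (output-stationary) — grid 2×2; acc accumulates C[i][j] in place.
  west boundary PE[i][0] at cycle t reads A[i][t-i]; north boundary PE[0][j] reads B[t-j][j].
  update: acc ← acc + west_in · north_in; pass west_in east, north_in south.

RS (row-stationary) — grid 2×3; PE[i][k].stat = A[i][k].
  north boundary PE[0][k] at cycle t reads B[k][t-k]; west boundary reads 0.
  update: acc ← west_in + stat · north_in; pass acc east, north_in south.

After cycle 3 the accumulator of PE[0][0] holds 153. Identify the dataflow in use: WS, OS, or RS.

dataflow = OS

— WS: 3×2; PE[0][0] trace:
  cycle 0: PE[0][0] → acc 72, east 8, south 72
  cycle 1: PE[0][0] → acc 81, east 9, south 81
  cycle 2: PE[0][0] → acc 0, east 0, south 0
  cycle 3: PE[0][0] → acc 0, east 0, south 0
— OS: 2×2; PE[0][0] trace:
  cycle 0: PE[0][0] → acc 72, east 8, south 9
  cycle 1: PE[0][0] → acc 135, east 9, south 7
  cycle 2: PE[0][0] → acc 153, east 9, south 2
  cycle 3: PE[0][0] → acc 153, east 0, south 0
— RS: 2×3; PE[0][0] trace:
  cycle 0: PE[0][0] → acc 72, east 72, south 9
  cycle 1: PE[0][0] → acc 56, east 56, south 7
  cycle 2: PE[0][0] → acc 0, east 0, south 0
  cycle 3: PE[0][0] → acc 0, east 0, south 0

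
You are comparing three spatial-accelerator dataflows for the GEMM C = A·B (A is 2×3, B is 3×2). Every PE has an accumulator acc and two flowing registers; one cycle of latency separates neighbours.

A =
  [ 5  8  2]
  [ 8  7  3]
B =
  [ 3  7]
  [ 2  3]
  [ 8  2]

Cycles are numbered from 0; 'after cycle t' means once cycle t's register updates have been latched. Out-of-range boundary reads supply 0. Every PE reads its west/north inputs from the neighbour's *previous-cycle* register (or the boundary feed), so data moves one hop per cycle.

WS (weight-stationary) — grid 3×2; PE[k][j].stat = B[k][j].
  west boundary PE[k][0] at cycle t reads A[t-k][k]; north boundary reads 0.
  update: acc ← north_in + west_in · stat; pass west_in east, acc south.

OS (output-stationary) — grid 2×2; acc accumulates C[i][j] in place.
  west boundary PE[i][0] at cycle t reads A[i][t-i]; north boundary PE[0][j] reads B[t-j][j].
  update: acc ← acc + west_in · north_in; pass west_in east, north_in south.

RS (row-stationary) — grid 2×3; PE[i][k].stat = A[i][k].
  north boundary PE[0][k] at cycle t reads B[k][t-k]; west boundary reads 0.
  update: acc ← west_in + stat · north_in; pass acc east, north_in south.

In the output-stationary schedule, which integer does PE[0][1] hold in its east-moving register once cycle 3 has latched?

register = 2

OS (2×2). Following PE[0][1] plus its west/north inputs:
  c0 r0c0: 15 / 5 / 3
  c0 r0c1: 0 / 0 / 0
  c1 r0c0: 31 / 8 / 2
  c1 r0c1: 35 / 5 / 7
  c2 r0c0: 47 / 2 / 8
  c2 r0c1: 59 / 8 / 3
  c3 r0c0: 47 / 0 / 0
  c3 r0c1: 63 / 2 / 2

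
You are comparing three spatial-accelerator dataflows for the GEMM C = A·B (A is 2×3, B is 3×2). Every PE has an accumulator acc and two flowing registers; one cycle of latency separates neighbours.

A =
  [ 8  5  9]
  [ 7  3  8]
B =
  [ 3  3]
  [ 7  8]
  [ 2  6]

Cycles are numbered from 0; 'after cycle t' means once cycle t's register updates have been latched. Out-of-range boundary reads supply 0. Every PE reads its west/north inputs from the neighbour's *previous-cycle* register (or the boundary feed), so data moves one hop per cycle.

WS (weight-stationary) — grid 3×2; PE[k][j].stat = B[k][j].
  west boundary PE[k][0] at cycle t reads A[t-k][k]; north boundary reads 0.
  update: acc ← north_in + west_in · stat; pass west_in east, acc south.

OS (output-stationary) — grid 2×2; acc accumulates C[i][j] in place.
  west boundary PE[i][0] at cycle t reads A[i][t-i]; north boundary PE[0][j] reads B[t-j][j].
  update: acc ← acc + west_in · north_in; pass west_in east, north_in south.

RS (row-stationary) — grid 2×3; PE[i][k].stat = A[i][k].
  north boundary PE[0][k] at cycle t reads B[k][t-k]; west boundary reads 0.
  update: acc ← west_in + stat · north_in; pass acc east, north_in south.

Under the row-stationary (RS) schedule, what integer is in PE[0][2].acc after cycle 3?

Tracing RS — 2×3 array, target PE[0][2]:
  c0 r0c1: 0 / 0 / 0
  c0 r0c2: 0 / 0 / 0
  c1 r0c1: 59 / 59 / 7
  c1 r0c2: 0 / 0 / 0
  c2 r0c1: 64 / 64 / 8
  c2 r0c2: 77 / 77 / 2
  c3 r0c1: 0 / 0 / 0
  c3 r0c2: 118 / 118 / 6

PE[0][2].acc = 118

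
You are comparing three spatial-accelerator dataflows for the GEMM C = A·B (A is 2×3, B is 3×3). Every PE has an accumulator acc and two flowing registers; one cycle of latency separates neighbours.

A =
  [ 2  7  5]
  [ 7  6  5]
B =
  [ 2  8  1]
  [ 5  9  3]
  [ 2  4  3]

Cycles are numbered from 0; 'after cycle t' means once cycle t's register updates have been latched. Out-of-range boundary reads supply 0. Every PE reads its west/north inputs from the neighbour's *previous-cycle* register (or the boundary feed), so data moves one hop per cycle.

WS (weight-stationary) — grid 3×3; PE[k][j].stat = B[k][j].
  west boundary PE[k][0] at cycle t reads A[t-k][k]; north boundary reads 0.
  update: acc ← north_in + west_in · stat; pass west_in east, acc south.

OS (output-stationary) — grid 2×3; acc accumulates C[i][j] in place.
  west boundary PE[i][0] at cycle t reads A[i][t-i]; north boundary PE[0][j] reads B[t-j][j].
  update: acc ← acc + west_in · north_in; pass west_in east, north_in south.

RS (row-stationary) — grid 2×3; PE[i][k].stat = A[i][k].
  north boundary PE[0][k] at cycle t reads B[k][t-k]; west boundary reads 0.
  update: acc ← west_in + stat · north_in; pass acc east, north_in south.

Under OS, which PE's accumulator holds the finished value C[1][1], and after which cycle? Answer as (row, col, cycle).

(row, col, cycle) = (1, 1, 4)

Under OS, C[1][1] lands at PE[1][1]:
  @0  [1,1]  acc 0  |  →0  ↓0
  @1  [1,1]  acc 0  |  →0  ↓0
  @2  [1,1]  acc 56  |  →7  ↓8
  @3  [1,1]  acc 110  |  →6  ↓9
  @4  [1,1]  acc 130  |  →5  ↓4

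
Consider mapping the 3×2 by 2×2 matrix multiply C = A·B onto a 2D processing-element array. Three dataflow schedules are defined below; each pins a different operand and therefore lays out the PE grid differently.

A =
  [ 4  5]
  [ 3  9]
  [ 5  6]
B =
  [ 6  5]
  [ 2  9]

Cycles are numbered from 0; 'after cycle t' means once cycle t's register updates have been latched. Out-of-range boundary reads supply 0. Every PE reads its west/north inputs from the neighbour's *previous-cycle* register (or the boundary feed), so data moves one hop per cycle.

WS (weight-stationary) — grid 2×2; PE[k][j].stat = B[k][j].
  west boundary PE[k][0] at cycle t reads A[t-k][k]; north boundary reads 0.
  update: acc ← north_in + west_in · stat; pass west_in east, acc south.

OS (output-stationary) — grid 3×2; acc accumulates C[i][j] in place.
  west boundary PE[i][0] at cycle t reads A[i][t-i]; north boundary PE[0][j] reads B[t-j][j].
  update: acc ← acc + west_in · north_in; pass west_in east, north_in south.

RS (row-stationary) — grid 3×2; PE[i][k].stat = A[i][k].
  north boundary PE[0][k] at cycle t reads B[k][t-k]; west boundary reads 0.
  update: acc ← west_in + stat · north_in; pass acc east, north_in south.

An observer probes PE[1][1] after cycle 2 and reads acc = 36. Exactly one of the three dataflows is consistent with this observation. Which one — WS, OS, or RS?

WS (2×2 grid), PE[1][1]:
  cycle 0: PE[1][1] → acc 0, east 0, south 0
  cycle 1: PE[1][1] → acc 0, east 0, south 0
  cycle 2: PE[1][1] → acc 65, east 5, south 65
OS (3×2 grid), PE[1][1]:
  cycle 0: PE[1][1] → acc 0, east 0, south 0
  cycle 1: PE[1][1] → acc 0, east 0, south 0
  cycle 2: PE[1][1] → acc 15, east 3, south 5
RS (3×2 grid), PE[1][1]:
  cycle 0: PE[1][1] → acc 0, east 0, south 0
  cycle 1: PE[1][1] → acc 0, east 0, south 0
  cycle 2: PE[1][1] → acc 36, east 36, south 2

dataflow = RS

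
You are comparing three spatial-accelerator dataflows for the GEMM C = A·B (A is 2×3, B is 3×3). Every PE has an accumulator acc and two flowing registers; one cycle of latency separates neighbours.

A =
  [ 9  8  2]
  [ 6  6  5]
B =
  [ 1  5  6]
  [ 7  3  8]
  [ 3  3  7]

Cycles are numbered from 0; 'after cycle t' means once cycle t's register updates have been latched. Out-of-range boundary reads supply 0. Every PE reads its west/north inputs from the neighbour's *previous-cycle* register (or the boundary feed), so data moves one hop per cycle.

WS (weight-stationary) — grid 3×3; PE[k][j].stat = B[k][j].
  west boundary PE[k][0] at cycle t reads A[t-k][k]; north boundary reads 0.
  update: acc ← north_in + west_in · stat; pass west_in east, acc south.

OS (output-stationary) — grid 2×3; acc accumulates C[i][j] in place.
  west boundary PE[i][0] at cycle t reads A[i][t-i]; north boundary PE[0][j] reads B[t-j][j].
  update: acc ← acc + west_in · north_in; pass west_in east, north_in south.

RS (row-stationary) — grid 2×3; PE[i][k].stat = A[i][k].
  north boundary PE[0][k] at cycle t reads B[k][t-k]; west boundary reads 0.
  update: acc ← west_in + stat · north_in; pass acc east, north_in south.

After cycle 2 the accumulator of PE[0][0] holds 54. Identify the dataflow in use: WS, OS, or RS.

dataflow = RS

Under WS (3×3), PE[0][0]:
  cycle 0: PE[0][0] → acc 9, east 9, south 9
  cycle 1: PE[0][0] → acc 6, east 6, south 6
  cycle 2: PE[0][0] → acc 0, east 0, south 0
Under OS (2×3), PE[0][0]:
  cycle 0: PE[0][0] → acc 9, east 9, south 1
  cycle 1: PE[0][0] → acc 65, east 8, south 7
  cycle 2: PE[0][0] → acc 71, east 2, south 3
Under RS (2×3), PE[0][0]:
  cycle 0: PE[0][0] → acc 9, east 9, south 1
  cycle 1: PE[0][0] → acc 45, east 45, south 5
  cycle 2: PE[0][0] → acc 54, east 54, south 6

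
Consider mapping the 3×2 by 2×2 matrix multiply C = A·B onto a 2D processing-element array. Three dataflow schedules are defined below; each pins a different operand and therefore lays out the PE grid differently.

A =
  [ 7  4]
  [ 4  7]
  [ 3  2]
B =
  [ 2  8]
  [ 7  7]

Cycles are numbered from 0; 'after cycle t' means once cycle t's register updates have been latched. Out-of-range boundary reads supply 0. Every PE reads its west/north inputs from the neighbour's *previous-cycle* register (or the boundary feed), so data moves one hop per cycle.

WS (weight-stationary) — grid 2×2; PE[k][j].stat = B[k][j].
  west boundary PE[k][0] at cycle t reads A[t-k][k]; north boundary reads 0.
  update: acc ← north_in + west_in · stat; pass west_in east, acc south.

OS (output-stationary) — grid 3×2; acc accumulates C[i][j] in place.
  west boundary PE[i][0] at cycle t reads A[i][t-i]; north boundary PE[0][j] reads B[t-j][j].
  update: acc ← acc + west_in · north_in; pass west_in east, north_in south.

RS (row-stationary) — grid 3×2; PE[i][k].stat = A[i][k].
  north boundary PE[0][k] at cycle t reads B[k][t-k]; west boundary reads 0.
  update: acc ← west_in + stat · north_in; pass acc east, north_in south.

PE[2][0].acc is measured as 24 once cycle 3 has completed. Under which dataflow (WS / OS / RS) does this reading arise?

dataflow = RS

WS (2×2): PE[2][0] does not exist.
— OS: 3×2; PE[2][0] trace:
  @0  [2,0]  acc 0  |  →0  ↓0
  @1  [2,0]  acc 0  |  →0  ↓0
  @2  [2,0]  acc 6  |  →3  ↓2
  @3  [2,0]  acc 20  |  →2  ↓7
— RS: 3×2; PE[2][0] trace:
  @0  [2,0]  acc 0  |  →0  ↓0
  @1  [2,0]  acc 0  |  →0  ↓0
  @2  [2,0]  acc 6  |  →6  ↓2
  @3  [2,0]  acc 24  |  →24  ↓8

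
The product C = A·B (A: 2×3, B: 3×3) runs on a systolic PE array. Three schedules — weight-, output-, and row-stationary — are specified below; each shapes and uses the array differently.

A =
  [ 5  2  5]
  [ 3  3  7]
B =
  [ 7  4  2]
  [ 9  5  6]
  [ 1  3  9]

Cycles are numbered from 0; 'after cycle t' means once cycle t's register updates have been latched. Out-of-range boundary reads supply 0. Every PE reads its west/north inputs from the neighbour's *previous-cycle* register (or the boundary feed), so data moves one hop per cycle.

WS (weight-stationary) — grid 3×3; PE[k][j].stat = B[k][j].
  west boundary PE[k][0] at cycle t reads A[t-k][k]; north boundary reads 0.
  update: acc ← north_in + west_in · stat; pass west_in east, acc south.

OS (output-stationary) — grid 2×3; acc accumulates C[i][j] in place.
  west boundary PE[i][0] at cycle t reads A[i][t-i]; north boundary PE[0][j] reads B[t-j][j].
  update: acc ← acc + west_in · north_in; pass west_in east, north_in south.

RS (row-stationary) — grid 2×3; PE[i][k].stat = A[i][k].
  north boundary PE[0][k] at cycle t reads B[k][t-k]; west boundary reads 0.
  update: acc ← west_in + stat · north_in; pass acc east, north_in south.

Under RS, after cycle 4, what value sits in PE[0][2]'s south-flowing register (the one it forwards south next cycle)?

RS 2×3: PE[0][2] cycle-by-cycle (with neighbour feeds):
  cycle 0: PE[0][1] → acc 0, east 0, south 0
  cycle 0: PE[0][2] → acc 0, east 0, south 0
  cycle 1: PE[0][1] → acc 53, east 53, south 9
  cycle 1: PE[0][2] → acc 0, east 0, south 0
  cycle 2: PE[0][1] → acc 30, east 30, south 5
  cycle 2: PE[0][2] → acc 58, east 58, south 1
  cycle 3: PE[0][1] → acc 22, east 22, south 6
  cycle 3: PE[0][2] → acc 45, east 45, south 3
  cycle 4: PE[0][1] → acc 0, east 0, south 0
  cycle 4: PE[0][2] → acc 67, east 67, south 9

register = 9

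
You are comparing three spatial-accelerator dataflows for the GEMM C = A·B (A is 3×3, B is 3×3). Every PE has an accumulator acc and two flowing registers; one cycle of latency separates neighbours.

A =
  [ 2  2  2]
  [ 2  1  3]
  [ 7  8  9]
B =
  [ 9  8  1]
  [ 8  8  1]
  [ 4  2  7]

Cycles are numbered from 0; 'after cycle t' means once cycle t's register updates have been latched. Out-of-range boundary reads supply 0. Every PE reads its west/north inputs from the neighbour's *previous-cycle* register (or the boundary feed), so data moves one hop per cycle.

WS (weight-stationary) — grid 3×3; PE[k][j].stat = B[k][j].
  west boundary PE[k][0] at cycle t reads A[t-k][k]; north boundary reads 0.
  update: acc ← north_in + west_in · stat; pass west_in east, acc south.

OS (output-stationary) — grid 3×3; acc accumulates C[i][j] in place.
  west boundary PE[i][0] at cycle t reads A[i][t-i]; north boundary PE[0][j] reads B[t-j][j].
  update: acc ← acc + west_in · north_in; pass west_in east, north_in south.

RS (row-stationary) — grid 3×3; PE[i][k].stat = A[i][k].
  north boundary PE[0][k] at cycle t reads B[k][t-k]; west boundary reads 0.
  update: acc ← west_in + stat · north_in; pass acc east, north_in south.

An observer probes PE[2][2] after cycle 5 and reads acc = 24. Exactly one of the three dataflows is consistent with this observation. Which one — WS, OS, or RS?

WS [3×3] PE[2][2] across cycles:
  step 0 · PE2,2: acc=0; fwd→0 fwd↓0
  step 1 · PE2,2: acc=0; fwd→0 fwd↓0
  step 2 · PE2,2: acc=0; fwd→0 fwd↓0
  step 3 · PE2,2: acc=0; fwd→0 fwd↓0
  step 4 · PE2,2: acc=18; fwd→2 fwd↓18
  step 5 · PE2,2: acc=24; fwd→3 fwd↓24
OS [3×3] PE[2][2] across cycles:
  step 0 · PE2,2: acc=0; fwd→0 fwd↓0
  step 1 · PE2,2: acc=0; fwd→0 fwd↓0
  step 2 · PE2,2: acc=0; fwd→0 fwd↓0
  step 3 · PE2,2: acc=0; fwd→0 fwd↓0
  step 4 · PE2,2: acc=7; fwd→7 fwd↓1
  step 5 · PE2,2: acc=15; fwd→8 fwd↓1
RS [3×3] PE[2][2] across cycles:
  step 0 · PE2,2: acc=0; fwd→0 fwd↓0
  step 1 · PE2,2: acc=0; fwd→0 fwd↓0
  step 2 · PE2,2: acc=0; fwd→0 fwd↓0
  step 3 · PE2,2: acc=0; fwd→0 fwd↓0
  step 4 · PE2,2: acc=163; fwd→163 fwd↓4
  step 5 · PE2,2: acc=138; fwd→138 fwd↓2

dataflow = WS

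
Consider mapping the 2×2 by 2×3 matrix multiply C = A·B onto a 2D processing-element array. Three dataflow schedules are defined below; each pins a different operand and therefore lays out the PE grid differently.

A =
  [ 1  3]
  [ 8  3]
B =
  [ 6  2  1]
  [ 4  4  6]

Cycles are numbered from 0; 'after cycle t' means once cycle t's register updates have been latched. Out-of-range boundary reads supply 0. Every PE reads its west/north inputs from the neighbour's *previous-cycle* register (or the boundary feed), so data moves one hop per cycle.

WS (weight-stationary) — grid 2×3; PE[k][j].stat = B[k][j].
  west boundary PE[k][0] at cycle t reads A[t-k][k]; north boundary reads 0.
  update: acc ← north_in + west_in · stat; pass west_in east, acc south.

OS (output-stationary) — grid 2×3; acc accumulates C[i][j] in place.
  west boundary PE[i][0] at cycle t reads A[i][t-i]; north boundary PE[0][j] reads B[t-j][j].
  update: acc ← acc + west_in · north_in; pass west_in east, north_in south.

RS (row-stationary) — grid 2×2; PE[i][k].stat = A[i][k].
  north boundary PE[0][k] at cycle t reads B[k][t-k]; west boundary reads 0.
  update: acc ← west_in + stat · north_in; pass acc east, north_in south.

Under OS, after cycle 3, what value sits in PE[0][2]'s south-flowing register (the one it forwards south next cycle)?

register = 6

OS (2×3). Following PE[0][2] plus its west/north inputs:
  [0] (0,1) acc=0 (h:0 v:0)
  [0] (0,2) acc=0 (h:0 v:0)
  [1] (0,1) acc=2 (h:1 v:2)
  [1] (0,2) acc=0 (h:0 v:0)
  [2] (0,1) acc=14 (h:3 v:4)
  [2] (0,2) acc=1 (h:1 v:1)
  [3] (0,1) acc=14 (h:0 v:0)
  [3] (0,2) acc=19 (h:3 v:6)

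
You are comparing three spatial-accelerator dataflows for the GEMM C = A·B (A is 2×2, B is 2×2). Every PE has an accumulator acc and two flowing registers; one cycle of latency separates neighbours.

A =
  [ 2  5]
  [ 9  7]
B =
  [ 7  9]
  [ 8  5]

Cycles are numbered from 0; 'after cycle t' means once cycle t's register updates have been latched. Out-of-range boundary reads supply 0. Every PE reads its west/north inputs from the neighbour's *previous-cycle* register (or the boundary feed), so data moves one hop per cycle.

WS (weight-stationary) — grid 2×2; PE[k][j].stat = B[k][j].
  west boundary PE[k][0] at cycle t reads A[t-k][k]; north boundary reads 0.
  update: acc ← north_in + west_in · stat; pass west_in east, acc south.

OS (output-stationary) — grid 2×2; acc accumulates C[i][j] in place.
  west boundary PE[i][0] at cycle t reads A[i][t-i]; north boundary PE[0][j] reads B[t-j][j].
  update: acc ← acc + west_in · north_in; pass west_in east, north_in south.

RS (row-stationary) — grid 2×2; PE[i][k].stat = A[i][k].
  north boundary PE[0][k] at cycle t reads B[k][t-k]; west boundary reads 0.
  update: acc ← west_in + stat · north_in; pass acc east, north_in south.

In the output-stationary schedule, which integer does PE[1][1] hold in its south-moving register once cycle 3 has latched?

register = 5

OS (2×2). Following PE[1][1] plus its west/north inputs:
  [0] (0,1) acc=0 (h:0 v:0)
  [0] (1,0) acc=0 (h:0 v:0)
  [0] (1,1) acc=0 (h:0 v:0)
  [1] (0,1) acc=18 (h:2 v:9)
  [1] (1,0) acc=63 (h:9 v:7)
  [1] (1,1) acc=0 (h:0 v:0)
  [2] (0,1) acc=43 (h:5 v:5)
  [2] (1,0) acc=119 (h:7 v:8)
  [2] (1,1) acc=81 (h:9 v:9)
  [3] (0,1) acc=43 (h:0 v:0)
  [3] (1,0) acc=119 (h:0 v:0)
  [3] (1,1) acc=116 (h:7 v:5)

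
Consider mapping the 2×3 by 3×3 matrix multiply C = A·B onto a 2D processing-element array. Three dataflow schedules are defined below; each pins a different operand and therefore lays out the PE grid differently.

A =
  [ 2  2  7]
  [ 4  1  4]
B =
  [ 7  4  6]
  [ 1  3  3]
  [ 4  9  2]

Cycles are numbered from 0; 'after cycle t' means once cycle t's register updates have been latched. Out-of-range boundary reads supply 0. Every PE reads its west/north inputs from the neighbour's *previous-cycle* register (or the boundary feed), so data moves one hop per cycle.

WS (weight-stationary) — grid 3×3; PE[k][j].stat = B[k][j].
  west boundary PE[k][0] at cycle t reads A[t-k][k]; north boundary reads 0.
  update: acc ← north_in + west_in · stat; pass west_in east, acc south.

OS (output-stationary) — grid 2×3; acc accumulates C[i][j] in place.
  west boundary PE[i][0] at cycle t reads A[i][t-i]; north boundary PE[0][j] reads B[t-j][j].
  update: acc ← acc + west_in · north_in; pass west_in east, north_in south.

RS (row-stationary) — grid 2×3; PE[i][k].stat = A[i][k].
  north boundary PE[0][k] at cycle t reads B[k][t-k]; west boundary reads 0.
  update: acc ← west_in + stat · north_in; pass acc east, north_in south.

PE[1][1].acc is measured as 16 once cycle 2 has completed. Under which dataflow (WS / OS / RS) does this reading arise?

dataflow = OS

Under WS (3×3), PE[1][1]:
  after 0 — PE[1][1] acc=0, pass-E 0, pass-S 0
  after 1 — PE[1][1] acc=0, pass-E 0, pass-S 0
  after 2 — PE[1][1] acc=14, pass-E 2, pass-S 14
Under OS (2×3), PE[1][1]:
  after 0 — PE[1][1] acc=0, pass-E 0, pass-S 0
  after 1 — PE[1][1] acc=0, pass-E 0, pass-S 0
  after 2 — PE[1][1] acc=16, pass-E 4, pass-S 4
Under RS (2×3), PE[1][1]:
  after 0 — PE[1][1] acc=0, pass-E 0, pass-S 0
  after 1 — PE[1][1] acc=0, pass-E 0, pass-S 0
  after 2 — PE[1][1] acc=29, pass-E 29, pass-S 1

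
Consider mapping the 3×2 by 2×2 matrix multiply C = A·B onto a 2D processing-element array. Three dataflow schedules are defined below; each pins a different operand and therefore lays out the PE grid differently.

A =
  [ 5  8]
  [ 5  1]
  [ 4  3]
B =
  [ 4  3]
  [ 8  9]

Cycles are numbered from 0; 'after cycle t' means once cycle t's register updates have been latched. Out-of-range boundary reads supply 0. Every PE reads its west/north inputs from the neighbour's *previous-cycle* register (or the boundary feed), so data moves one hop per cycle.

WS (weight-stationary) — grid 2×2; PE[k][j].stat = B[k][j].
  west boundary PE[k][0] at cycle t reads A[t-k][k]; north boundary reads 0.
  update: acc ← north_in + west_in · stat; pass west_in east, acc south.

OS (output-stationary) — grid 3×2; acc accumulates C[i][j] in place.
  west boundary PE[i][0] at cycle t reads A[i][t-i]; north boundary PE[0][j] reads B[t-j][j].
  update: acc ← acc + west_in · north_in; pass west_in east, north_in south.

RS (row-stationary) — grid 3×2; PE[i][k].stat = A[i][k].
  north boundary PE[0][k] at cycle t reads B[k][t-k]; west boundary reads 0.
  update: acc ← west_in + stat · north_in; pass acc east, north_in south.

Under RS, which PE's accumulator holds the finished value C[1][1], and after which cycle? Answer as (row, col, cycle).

RS: C[1][1] accumulates in PE[1][1]:
  after 0 — PE[1][1] acc=0, pass-E 0, pass-S 0
  after 1 — PE[1][1] acc=0, pass-E 0, pass-S 0
  after 2 — PE[1][1] acc=28, pass-E 28, pass-S 8
  after 3 — PE[1][1] acc=24, pass-E 24, pass-S 9

(row, col, cycle) = (1, 1, 3)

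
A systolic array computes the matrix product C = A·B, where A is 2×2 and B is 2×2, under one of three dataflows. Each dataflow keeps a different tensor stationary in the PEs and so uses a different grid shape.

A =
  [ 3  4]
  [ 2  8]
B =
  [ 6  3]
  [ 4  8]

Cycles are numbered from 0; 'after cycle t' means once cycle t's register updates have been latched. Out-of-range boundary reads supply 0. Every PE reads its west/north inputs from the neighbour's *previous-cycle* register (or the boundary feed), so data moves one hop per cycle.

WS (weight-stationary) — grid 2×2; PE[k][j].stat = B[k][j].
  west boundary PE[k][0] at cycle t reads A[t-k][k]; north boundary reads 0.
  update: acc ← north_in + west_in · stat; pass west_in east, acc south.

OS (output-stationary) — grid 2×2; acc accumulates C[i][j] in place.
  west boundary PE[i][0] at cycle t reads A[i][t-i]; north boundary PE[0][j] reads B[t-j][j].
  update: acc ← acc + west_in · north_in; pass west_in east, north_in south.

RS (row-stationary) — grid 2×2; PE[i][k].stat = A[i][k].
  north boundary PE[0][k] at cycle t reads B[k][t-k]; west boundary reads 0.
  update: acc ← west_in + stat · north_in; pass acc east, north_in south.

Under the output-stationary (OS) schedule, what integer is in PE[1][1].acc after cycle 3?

PE[1][1].acc = 70

OS (2×2). Following PE[1][1] plus its west/north inputs:
  c0 r0c1: 0 / 0 / 0
  c0 r1c0: 0 / 0 / 0
  c0 r1c1: 0 / 0 / 0
  c1 r0c1: 9 / 3 / 3
  c1 r1c0: 12 / 2 / 6
  c1 r1c1: 0 / 0 / 0
  c2 r0c1: 41 / 4 / 8
  c2 r1c0: 44 / 8 / 4
  c2 r1c1: 6 / 2 / 3
  c3 r0c1: 41 / 0 / 0
  c3 r1c0: 44 / 0 / 0
  c3 r1c1: 70 / 8 / 8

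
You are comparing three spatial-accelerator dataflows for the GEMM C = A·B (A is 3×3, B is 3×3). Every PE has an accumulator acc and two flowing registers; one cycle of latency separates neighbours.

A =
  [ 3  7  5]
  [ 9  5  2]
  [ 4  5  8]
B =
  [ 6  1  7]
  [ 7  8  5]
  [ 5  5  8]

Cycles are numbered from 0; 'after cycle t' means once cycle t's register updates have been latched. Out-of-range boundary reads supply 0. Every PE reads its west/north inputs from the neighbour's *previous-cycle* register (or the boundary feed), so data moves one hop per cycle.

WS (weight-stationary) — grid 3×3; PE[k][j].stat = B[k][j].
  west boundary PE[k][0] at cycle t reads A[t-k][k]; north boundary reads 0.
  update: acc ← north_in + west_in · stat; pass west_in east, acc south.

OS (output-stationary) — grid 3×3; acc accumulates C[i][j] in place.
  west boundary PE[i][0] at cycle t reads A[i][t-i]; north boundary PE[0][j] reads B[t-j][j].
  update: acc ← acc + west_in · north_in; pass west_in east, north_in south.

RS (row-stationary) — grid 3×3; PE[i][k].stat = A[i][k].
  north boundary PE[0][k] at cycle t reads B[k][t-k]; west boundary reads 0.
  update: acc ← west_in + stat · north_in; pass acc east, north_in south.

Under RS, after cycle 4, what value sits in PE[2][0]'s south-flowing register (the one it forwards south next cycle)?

Tracing RS — 3×3 array, target PE[2][0]:
  0: (1,0).acc=0  regs=<0,0>
  0: (2,0).acc=0  regs=<0,0>
  1: (1,0).acc=54  regs=<54,6>
  1: (2,0).acc=0  regs=<0,0>
  2: (1,0).acc=9  regs=<9,1>
  2: (2,0).acc=24  regs=<24,6>
  3: (1,0).acc=63  regs=<63,7>
  3: (2,0).acc=4  regs=<4,1>
  4: (1,0).acc=0  regs=<0,0>
  4: (2,0).acc=28  regs=<28,7>

register = 7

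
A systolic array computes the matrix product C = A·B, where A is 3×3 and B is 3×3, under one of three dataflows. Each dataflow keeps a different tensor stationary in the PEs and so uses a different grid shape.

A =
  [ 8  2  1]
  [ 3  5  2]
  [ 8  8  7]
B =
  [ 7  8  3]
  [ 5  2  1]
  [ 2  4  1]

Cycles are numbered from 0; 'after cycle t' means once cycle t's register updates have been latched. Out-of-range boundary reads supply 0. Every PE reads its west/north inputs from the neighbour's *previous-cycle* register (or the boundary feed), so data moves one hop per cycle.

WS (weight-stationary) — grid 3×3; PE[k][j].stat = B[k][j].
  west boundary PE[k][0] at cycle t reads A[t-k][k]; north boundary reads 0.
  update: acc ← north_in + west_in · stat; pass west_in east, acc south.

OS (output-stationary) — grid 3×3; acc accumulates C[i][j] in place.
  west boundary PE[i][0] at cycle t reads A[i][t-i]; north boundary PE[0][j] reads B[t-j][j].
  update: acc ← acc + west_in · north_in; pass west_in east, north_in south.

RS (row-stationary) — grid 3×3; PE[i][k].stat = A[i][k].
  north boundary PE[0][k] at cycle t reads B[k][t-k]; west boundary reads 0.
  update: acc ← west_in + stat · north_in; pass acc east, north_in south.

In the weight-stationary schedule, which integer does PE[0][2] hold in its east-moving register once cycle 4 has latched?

WS on a 3×3 grid — tracing PE[0][2] and its feeders:
  after 0 — PE[0][1] acc=0, pass-E 0, pass-S 0
  after 0 — PE[0][2] acc=0, pass-E 0, pass-S 0
  after 1 — PE[0][1] acc=64, pass-E 8, pass-S 64
  after 1 — PE[0][2] acc=0, pass-E 0, pass-S 0
  after 2 — PE[0][1] acc=24, pass-E 3, pass-S 24
  after 2 — PE[0][2] acc=24, pass-E 8, pass-S 24
  after 3 — PE[0][1] acc=64, pass-E 8, pass-S 64
  after 3 — PE[0][2] acc=9, pass-E 3, pass-S 9
  after 4 — PE[0][1] acc=0, pass-E 0, pass-S 0
  after 4 — PE[0][2] acc=24, pass-E 8, pass-S 24

register = 8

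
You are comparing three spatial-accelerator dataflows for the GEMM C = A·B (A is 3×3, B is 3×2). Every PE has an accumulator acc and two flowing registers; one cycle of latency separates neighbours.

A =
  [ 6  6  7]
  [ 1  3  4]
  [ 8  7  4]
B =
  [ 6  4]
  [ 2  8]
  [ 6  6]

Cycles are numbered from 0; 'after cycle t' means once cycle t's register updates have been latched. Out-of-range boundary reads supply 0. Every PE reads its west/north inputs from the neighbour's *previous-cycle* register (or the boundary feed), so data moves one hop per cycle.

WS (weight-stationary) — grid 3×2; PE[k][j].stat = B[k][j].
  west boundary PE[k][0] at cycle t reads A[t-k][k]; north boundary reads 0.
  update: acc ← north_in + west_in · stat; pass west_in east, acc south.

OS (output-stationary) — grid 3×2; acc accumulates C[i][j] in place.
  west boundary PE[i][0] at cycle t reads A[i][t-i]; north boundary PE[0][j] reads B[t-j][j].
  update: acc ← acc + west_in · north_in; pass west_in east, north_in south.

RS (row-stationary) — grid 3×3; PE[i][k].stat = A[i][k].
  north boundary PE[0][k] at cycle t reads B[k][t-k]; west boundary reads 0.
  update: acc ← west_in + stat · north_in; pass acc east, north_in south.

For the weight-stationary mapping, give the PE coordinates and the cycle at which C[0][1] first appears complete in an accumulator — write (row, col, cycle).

(row, col, cycle) = (2, 1, 3)

WS — PE[2][1] is where C[0][1] collects:
  c0 r2c1: 0 / 0 / 0
  c1 r2c1: 0 / 0 / 0
  c2 r2c1: 0 / 0 / 0
  c3 r2c1: 114 / 7 / 114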